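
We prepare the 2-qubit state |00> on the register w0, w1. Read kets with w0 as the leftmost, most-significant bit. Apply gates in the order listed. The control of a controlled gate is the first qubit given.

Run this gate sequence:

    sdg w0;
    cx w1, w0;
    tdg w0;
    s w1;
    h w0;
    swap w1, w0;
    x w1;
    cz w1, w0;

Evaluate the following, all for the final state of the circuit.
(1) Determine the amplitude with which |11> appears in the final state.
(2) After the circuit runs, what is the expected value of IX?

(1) |11> carries amplitude 0 in the final state.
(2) In the final state, IX has expectation 1.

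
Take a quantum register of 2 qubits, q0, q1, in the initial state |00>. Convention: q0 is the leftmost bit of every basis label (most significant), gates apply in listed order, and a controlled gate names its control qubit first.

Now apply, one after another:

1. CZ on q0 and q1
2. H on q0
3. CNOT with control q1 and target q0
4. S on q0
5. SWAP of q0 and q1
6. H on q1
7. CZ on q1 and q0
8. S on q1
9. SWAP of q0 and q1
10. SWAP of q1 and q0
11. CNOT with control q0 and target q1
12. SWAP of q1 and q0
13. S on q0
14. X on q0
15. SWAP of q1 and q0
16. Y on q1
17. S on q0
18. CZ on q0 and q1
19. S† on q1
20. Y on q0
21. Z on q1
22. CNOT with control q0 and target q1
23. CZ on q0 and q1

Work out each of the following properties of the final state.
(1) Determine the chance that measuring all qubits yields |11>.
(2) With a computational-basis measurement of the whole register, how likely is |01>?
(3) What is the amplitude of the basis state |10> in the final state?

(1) A full measurement returns |11> with probability 1/2.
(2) A full measurement returns |01> with probability 0.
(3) |10> carries amplitude 1/2 + I/2 in the final state.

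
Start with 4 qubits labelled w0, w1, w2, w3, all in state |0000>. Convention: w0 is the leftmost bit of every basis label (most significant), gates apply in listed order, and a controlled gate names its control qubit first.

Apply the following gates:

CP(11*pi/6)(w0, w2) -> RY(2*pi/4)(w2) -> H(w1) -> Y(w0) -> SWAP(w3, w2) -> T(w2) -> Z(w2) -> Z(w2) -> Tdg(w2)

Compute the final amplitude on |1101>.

|1101> carries amplitude I/2 in the final state. Key observation: steps 6-9 multiply out to the identity, so the circuit reduces to the remaining gates.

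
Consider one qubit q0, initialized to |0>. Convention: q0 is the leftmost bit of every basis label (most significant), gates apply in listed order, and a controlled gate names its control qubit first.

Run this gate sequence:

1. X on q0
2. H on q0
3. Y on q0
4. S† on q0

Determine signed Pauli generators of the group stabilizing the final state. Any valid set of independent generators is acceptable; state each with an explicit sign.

The final state is stabilized by the group generated by -Y; other independent generating sets are equally valid.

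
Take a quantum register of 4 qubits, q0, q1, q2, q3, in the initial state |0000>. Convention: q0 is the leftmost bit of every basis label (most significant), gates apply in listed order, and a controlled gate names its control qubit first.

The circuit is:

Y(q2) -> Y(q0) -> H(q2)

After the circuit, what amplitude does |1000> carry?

The amplitude on |1000> is -sqrt(2)/2.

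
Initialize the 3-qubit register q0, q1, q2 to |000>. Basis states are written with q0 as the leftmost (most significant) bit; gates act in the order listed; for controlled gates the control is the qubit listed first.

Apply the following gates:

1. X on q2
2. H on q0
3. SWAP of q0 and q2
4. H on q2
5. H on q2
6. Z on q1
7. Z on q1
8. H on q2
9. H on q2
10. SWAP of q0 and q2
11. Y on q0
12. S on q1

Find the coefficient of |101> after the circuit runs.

|101> carries amplitude sqrt(2)*I/2 in the final state. Key observation: the block from step 3 through step 10 cancels to the identity and can be dropped.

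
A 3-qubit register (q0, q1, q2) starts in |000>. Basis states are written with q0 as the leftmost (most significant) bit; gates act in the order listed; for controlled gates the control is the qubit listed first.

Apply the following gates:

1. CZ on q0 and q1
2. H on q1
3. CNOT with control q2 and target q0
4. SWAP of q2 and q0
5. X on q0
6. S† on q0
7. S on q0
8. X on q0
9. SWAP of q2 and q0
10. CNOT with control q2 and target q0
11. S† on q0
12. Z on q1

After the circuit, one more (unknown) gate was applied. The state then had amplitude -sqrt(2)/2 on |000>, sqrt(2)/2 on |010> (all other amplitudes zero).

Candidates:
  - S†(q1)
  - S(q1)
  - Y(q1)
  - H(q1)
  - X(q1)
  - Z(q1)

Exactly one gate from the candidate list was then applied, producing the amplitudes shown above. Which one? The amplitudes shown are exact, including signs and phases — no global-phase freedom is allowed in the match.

The unique candidate consistent with the amplitudes is X(q1).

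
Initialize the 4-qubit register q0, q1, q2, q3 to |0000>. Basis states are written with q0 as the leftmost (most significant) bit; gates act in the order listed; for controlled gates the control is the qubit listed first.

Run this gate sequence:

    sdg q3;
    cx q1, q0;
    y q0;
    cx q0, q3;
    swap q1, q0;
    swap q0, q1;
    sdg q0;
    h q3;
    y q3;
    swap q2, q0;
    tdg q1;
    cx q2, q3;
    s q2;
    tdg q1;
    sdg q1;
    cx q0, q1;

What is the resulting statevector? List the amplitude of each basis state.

The resulting statevector has amplitude -sqrt(2)/2 on |0010>, -sqrt(2)/2 on |0011>, and 0 on every other basis state.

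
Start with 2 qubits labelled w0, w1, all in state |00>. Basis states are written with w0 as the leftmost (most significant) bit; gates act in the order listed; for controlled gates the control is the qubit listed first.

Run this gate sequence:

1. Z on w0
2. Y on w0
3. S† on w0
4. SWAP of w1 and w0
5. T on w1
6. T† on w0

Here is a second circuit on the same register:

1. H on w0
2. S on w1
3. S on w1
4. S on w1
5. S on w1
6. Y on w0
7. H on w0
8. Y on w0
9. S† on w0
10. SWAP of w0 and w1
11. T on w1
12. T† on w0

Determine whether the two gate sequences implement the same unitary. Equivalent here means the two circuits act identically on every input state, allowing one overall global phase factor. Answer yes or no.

No — the two circuits implement different unitaries, even allowing a global phase.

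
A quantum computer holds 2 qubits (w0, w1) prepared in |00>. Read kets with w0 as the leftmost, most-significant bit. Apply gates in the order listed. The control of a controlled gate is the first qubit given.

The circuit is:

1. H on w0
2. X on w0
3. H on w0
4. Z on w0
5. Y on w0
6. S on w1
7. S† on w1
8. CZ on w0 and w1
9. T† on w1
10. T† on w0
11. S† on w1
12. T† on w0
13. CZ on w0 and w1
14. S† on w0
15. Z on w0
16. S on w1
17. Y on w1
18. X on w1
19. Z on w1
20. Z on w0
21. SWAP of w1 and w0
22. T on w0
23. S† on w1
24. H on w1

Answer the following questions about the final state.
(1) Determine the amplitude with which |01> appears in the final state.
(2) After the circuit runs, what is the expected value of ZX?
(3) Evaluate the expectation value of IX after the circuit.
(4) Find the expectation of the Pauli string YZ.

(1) The final state's coefficient on |01> equals sqrt(2)*I/2. Key observation: gates 1-4 undo each other exactly, leaving only the rest of the circuit to track.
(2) The expectation value of ZX is -1.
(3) In the final state, IX has expectation -1.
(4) In the final state, YZ has expectation 0.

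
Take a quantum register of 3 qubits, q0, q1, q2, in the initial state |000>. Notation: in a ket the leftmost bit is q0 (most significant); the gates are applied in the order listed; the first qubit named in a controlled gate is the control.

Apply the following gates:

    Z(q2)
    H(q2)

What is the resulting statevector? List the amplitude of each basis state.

The resulting statevector has amplitude sqrt(2)/2 on |000>, sqrt(2)/2 on |001>, and 0 on every other basis state.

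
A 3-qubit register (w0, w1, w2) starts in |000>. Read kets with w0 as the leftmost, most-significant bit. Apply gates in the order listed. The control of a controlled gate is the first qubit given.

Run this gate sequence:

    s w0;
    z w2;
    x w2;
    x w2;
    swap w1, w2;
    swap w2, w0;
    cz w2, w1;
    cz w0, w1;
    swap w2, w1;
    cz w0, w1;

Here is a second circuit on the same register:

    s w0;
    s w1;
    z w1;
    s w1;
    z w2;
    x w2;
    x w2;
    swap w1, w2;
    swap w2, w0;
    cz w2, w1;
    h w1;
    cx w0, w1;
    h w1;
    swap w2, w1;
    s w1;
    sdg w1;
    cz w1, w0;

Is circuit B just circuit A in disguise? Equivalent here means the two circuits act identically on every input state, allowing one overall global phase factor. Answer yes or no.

Yes, they are equivalent — the unitaries differ by at most a global phase.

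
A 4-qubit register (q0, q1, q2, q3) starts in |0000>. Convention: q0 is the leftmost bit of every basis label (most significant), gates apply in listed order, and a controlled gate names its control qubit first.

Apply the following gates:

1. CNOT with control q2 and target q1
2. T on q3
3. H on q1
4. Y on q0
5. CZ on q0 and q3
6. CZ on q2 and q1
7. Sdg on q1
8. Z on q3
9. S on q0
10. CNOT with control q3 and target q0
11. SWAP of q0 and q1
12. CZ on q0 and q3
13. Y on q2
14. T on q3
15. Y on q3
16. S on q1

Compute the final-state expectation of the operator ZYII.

The observable ZYII averages to 0.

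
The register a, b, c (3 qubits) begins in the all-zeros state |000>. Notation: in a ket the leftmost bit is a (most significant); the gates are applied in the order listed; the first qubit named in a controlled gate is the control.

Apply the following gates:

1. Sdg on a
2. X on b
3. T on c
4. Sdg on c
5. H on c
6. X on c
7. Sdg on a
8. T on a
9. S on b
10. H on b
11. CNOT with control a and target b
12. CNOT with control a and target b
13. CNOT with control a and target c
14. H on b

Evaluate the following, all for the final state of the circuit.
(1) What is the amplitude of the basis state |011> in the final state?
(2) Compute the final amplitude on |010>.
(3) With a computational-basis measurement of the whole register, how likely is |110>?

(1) The final state's coefficient on |011> equals sqrt(2)*I/2. Key observation: gates 11-12 undo each other exactly, leaving only the rest of the circuit to track.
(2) The final state's coefficient on |010> equals sqrt(2)*I/2.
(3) A full measurement returns |110> with probability 0.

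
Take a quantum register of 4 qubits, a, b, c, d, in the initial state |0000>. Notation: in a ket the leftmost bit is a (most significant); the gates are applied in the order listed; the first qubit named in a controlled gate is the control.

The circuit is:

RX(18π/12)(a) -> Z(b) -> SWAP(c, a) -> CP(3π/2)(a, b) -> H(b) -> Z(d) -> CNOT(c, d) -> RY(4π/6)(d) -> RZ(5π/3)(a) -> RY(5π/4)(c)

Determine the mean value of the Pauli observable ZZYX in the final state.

The observable ZZYX averages to 0.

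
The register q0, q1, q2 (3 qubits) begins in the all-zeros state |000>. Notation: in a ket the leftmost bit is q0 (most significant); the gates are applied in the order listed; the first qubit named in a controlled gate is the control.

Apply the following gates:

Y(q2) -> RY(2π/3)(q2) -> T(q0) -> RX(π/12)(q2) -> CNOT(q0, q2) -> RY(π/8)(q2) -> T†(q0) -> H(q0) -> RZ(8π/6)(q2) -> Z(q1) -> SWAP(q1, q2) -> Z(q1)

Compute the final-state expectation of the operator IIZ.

The observable IIZ averages to 1.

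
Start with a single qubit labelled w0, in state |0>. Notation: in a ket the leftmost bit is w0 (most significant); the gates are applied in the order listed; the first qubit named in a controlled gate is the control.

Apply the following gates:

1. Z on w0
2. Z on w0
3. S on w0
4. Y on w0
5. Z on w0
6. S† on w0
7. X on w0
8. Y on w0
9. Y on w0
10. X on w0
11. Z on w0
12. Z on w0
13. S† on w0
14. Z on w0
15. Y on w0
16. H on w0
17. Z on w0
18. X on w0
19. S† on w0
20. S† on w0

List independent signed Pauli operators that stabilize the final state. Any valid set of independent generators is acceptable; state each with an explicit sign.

One valid set of independent stabilizer generators is +X (any independent generating set of the same group is equally correct).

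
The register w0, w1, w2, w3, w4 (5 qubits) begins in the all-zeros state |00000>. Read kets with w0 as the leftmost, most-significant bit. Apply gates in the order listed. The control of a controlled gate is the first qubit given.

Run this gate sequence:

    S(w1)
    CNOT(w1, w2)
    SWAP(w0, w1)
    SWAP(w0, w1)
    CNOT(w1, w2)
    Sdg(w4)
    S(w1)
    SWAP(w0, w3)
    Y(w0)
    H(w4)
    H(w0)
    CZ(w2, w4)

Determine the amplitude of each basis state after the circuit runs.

The resulting statevector has amplitude I/2 on |00000>, I/2 on |00001>, -I/2 on |10000>, -I/2 on |10001>, and 0 on every other basis state. Key observation: steps 2-5 multiply out to the identity, so the circuit reduces to the remaining gates.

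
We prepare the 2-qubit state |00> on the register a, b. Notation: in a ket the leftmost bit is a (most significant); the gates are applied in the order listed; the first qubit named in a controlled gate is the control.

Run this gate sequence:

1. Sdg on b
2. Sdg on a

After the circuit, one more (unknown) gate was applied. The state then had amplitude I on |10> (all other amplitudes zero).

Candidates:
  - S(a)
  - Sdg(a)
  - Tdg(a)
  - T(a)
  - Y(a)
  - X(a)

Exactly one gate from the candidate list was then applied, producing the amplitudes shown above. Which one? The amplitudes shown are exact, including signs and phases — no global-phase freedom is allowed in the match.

It was Y(a) that produced the state shown.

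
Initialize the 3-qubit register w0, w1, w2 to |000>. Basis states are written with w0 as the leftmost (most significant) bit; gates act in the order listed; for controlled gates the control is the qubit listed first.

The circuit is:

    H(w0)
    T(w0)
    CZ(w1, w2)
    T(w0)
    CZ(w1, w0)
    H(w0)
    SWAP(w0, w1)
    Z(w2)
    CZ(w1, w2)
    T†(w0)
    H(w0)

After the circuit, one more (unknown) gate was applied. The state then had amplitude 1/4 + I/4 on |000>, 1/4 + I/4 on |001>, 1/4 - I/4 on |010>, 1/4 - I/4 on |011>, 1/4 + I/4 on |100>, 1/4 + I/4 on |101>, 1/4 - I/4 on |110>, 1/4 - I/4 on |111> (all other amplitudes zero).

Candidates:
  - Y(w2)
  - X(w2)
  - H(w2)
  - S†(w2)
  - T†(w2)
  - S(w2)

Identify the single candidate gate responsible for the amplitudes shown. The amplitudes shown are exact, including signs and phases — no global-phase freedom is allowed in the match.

The applied gate was H(w2).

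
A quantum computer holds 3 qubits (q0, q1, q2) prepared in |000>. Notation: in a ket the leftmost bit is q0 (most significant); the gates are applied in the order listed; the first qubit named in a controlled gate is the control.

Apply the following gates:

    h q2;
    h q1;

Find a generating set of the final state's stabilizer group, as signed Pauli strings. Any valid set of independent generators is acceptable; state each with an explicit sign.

The stabilizer group can be generated by +IXI, +IIX, +ZII, among other valid generating sets.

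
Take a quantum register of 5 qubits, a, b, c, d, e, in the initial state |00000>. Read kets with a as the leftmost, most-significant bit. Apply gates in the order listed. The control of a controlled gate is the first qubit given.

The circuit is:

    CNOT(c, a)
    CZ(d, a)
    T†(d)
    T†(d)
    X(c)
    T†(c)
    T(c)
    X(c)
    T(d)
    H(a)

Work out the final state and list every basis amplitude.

After the circuit, the state carries amplitude sqrt(2)/2 on |00000>, sqrt(2)/2 on |10000>, and 0 on every other basis state. Key observation: the block from step 4 through step 9 cancels to the identity and can be dropped.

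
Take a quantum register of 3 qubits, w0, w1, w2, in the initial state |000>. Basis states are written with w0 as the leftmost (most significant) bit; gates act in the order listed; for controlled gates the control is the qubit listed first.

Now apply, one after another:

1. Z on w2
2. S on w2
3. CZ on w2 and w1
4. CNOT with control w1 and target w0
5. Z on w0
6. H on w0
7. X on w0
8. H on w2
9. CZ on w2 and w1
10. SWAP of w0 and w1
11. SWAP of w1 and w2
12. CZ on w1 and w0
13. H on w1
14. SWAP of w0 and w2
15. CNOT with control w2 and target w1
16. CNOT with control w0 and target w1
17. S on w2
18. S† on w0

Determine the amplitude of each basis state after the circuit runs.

After the circuit, the state carries amplitude sqrt(2)/2 on |000>, -sqrt(2)*I/2 on |110>, and 0 on every other basis state.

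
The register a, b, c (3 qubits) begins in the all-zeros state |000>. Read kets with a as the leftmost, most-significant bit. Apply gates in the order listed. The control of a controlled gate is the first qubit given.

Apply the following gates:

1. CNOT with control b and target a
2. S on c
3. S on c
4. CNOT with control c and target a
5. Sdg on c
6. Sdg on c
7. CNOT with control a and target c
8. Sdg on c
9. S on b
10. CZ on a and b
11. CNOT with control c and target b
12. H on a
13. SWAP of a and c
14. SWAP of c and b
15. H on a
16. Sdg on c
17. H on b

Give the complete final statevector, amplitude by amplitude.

The final amplitudes are sqrt(2)/2 on |000>, sqrt(2)/2 on |100>, and 0 on every other basis state.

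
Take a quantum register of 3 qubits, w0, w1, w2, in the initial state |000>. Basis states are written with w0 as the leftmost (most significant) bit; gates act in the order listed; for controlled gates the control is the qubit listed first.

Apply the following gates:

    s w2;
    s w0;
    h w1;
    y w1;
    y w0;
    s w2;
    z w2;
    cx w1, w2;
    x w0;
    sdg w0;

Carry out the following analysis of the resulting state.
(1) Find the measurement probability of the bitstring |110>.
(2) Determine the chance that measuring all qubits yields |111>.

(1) A full measurement returns |110> with probability 0.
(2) The probability of measuring |111> is 0.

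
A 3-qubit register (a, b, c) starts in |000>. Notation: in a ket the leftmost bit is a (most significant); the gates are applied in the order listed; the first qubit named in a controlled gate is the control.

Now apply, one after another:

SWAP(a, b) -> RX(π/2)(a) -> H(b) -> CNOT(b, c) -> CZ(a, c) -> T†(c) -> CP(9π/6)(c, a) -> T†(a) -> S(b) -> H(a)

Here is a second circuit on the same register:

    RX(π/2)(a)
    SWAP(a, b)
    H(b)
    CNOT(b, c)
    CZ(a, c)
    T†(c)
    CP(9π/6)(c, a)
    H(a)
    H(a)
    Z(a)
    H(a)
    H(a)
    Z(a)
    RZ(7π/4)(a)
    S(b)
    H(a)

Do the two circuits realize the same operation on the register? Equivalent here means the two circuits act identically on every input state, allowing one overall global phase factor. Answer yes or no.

No, they are not equivalent — no single phase factor reconciles the two unitaries.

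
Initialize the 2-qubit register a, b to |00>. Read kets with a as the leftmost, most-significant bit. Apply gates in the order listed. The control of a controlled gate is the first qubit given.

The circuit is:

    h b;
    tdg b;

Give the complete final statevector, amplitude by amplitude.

After the circuit, the state carries amplitude sqrt(2)/2 on |00>, -sqrt(2)*exp(3*I*pi/4)/2 on |01>, 0 on |10>, 0 on |11>.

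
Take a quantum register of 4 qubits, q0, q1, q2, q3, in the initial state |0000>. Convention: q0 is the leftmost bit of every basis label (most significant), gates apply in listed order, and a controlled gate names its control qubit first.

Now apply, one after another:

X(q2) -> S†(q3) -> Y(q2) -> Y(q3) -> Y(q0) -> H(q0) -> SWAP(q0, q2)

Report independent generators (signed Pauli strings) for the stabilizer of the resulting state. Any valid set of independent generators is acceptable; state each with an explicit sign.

The stabilizer group can be generated by -IIXI, +ZIII, +IZII, -IIIZ, among other valid generating sets.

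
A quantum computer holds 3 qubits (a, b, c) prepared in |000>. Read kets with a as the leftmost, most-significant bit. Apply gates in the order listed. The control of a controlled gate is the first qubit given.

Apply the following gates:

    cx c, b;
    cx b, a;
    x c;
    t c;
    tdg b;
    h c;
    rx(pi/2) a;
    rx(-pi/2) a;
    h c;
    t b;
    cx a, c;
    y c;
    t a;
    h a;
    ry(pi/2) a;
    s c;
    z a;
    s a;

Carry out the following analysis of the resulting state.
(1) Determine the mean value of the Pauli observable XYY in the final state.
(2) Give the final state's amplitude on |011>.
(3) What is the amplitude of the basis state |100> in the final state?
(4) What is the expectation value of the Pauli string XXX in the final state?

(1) The expectation value of XYY is 0. Key observation: the block from step 5 through step 10 cancels to the identity and can be dropped.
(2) |011> carries amplitude 0 in the final state.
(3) The amplitude on |100> is -exp(I*pi/4).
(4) The observable XXX averages to 0.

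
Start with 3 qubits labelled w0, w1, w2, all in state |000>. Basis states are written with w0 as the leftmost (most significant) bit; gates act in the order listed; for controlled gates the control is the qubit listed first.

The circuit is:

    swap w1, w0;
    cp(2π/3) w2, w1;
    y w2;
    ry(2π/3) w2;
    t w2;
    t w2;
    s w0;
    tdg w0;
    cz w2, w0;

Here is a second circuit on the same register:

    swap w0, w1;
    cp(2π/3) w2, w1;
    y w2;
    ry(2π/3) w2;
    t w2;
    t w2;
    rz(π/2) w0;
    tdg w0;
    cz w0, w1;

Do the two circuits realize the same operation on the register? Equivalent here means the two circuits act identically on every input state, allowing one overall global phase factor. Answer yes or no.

No — the two circuits implement different unitaries, even allowing a global phase.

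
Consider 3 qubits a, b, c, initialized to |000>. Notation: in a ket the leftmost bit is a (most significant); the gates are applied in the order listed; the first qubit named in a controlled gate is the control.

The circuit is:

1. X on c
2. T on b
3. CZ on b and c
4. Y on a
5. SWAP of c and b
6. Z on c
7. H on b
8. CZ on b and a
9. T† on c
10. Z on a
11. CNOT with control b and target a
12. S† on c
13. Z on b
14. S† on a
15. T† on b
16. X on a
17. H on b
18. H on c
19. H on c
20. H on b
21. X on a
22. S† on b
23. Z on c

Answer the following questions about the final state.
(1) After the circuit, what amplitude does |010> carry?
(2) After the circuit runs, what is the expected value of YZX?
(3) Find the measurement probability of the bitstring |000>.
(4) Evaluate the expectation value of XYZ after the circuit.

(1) The amplitude on |010> is -sqrt(2)*exp(3*I*pi/4)/2.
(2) The expectation value of YZX is 0.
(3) The probability of measuring |000> is 0.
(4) The observable XYZ averages to sqrt(2)/2.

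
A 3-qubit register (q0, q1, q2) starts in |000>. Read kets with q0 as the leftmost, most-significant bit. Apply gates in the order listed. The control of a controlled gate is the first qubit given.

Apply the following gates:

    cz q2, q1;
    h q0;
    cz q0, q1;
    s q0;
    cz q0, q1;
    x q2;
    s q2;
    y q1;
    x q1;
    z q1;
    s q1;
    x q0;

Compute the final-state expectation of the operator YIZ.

The observable YIZ averages to 1.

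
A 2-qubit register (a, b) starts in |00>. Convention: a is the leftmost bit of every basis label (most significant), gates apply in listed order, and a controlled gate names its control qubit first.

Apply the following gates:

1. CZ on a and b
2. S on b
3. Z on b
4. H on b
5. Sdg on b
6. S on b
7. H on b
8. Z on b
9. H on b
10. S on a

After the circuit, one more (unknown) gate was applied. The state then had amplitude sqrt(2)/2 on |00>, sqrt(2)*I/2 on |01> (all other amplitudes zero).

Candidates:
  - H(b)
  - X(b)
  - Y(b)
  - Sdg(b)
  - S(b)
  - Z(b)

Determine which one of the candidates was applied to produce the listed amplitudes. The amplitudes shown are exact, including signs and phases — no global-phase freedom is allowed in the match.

The applied gate was S(b). Key observation: gates 3-8 undo each other exactly, leaving only the rest of the circuit to track.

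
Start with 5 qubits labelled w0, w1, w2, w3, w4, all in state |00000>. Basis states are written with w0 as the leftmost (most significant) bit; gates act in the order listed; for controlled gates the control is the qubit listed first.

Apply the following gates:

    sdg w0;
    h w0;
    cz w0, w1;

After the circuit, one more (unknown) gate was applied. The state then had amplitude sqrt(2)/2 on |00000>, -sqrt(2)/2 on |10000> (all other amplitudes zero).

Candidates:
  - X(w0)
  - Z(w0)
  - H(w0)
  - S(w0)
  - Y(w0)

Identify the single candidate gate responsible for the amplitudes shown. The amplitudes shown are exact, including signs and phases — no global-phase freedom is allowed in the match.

The unique candidate consistent with the amplitudes is Z(w0).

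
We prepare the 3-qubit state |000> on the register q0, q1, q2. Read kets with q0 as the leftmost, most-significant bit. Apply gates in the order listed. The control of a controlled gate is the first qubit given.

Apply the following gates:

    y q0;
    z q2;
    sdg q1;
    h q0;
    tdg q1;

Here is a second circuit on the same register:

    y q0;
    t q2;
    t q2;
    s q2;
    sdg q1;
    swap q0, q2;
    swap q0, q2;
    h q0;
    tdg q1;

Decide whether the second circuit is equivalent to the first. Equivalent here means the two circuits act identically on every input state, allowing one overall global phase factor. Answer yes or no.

Yes: on every input state the two circuits agree up to one overall phase factor.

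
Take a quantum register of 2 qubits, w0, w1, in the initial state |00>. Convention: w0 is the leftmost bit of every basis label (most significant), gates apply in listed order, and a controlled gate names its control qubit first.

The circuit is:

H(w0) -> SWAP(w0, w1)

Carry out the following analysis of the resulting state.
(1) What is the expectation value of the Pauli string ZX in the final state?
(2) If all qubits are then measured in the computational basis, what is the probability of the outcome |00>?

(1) The expectation value of ZX is 1.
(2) The probability of measuring |00> is 1/2.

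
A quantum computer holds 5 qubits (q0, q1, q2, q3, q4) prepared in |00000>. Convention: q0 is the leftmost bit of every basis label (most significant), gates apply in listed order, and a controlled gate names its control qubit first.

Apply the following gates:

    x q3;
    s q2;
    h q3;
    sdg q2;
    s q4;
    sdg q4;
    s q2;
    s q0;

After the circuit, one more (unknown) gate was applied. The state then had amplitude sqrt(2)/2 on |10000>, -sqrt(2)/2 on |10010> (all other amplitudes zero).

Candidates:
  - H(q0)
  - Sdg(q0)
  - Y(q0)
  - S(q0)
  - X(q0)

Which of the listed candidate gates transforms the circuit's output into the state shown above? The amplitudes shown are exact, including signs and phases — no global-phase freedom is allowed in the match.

It was X(q0) that produced the state shown. Key observation: gates 4-7 undo each other exactly, leaving only the rest of the circuit to track.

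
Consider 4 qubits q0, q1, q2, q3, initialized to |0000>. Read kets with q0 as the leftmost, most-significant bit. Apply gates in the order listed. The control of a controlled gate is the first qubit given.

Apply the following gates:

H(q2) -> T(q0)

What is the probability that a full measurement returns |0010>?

A full measurement returns |0010> with probability 1/2.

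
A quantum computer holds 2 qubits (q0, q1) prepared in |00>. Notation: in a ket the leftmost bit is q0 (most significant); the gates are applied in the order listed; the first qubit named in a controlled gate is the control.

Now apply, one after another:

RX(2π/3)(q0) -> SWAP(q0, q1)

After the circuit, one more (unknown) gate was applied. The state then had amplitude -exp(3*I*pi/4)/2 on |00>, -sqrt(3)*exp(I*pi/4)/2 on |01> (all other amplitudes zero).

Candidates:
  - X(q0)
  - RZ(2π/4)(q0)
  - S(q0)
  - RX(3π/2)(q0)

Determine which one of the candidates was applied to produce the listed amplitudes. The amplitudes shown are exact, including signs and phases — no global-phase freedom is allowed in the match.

The applied gate was RZ(2π/4)(q0).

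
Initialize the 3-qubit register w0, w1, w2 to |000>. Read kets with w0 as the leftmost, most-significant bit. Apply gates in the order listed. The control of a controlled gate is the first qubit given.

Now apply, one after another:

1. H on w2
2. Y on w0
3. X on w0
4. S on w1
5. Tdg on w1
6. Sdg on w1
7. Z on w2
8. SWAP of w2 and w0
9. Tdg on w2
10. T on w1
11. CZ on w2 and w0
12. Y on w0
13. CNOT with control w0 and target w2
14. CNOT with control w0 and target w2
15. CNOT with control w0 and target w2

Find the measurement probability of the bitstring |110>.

Outcome |110> occurs with probability 0. Key observation: the block from step 13 through step 14 cancels to the identity and can be dropped.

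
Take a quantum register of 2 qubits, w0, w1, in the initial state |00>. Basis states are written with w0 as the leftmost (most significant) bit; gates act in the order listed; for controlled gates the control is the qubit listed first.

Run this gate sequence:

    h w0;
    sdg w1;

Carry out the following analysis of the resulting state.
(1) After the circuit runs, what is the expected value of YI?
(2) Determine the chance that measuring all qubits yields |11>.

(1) The expectation value of YI is 0.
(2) Outcome |11> occurs with probability 0.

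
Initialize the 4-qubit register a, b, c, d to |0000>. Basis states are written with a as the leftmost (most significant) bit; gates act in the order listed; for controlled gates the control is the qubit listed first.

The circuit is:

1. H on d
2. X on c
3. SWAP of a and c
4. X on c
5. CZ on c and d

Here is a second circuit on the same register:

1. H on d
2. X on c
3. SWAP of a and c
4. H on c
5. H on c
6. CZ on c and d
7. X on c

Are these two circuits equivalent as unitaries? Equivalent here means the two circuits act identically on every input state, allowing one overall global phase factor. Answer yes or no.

No: there is an input state on which the two circuits produce genuinely different outputs (not merely differing by a phase).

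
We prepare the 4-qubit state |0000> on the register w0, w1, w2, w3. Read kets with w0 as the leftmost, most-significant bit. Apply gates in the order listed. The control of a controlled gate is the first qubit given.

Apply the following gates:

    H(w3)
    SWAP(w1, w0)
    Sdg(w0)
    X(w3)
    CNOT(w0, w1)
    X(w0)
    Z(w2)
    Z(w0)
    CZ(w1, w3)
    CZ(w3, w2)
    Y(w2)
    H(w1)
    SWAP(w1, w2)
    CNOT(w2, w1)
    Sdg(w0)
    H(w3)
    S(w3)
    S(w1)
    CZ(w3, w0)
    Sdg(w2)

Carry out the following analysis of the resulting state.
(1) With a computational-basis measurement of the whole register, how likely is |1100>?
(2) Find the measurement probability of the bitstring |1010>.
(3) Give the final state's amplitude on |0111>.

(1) Outcome |1100> occurs with probability 1/2.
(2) Outcome |1010> occurs with probability 1/2.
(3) The final state's coefficient on |0111> equals 0.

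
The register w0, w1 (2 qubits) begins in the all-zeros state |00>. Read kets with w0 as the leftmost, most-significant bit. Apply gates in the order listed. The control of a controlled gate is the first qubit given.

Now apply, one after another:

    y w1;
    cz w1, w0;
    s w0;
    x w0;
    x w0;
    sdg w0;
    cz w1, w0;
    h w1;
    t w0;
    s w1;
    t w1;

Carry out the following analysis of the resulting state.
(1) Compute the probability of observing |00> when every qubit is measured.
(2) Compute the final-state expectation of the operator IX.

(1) A full measurement returns |00> with probability 1/2. Key observation: steps 2-7 multiply out to the identity, so the circuit reduces to the remaining gates.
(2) In the final state, IX has expectation sqrt(2)/2.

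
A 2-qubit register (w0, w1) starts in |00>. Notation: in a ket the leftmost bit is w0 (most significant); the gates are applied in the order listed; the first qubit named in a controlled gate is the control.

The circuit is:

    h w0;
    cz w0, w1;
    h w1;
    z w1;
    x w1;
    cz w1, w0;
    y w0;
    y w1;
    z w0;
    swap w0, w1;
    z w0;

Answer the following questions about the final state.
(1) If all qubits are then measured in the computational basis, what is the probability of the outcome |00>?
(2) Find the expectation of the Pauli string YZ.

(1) The probability of measuring |00> is 1/4.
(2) The observable YZ averages to 0.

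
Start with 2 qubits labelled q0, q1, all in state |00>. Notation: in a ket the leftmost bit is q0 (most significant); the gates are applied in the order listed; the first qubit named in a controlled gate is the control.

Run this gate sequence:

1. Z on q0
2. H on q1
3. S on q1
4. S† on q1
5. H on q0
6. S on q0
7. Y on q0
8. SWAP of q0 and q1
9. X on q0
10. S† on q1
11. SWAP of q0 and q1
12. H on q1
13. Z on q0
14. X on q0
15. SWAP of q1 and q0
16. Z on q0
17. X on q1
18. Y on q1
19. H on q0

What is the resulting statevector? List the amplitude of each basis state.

After the circuit, the state carries amplitude I/2 on |00>, I/2 on |01>, I/2 on |10>, I/2 on |11>.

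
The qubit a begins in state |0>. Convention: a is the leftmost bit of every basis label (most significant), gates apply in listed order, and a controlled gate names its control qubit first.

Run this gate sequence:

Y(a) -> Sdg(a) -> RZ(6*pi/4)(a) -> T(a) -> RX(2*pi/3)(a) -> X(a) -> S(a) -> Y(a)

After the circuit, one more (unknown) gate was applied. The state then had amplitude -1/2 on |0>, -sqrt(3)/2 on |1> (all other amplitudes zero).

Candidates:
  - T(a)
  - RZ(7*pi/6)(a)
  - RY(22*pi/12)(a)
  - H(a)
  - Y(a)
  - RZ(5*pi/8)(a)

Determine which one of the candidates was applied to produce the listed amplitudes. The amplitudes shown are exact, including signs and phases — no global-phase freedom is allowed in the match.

The applied gate was Y(a).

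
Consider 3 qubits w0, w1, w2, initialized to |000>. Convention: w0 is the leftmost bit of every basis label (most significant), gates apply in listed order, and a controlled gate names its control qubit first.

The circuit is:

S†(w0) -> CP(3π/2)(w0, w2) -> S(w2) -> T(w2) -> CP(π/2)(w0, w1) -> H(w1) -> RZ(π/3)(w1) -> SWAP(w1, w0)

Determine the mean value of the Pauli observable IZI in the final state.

The expectation value of IZI is 1.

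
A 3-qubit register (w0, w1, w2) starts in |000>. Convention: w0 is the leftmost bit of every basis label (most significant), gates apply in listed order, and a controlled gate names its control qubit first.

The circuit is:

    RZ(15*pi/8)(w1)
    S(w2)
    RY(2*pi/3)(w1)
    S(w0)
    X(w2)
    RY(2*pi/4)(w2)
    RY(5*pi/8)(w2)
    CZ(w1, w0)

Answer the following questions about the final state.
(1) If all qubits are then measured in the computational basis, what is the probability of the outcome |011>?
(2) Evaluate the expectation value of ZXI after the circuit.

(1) The probability of measuring |011> is 3/8 - 3*sqrt(sqrt(2) + 2)/16.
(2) The expectation value of ZXI is sqrt(3)/2.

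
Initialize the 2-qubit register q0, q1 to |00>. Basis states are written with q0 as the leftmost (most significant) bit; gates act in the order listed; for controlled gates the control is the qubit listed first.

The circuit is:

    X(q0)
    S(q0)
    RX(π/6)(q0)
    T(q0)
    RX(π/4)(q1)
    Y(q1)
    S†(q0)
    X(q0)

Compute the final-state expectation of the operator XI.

In the final state, XI has expectation sqrt(2)/4.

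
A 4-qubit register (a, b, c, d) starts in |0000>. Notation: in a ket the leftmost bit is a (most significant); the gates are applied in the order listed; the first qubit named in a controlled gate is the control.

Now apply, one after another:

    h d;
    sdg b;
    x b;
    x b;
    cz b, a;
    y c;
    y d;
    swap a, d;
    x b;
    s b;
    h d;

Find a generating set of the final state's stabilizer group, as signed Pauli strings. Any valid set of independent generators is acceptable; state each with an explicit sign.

The final state is stabilized by the group generated by -XIII, +IIIX, -IZII, -IIZI; other independent generating sets are equally valid.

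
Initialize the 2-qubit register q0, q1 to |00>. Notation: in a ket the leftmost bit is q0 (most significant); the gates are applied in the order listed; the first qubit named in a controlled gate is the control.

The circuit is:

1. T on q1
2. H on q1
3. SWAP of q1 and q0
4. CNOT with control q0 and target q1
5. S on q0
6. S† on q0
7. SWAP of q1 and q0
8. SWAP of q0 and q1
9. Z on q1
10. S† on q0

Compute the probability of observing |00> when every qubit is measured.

A full measurement returns |00> with probability 1/2.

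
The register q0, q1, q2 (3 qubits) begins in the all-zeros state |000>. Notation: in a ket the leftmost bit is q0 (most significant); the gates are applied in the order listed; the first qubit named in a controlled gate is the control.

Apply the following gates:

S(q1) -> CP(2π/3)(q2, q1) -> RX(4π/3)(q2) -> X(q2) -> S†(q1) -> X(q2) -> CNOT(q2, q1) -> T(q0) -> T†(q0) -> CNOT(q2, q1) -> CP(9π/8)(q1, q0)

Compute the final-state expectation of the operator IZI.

The observable IZI averages to 1. Key observation: the block from step 7 through step 10 cancels to the identity and can be dropped.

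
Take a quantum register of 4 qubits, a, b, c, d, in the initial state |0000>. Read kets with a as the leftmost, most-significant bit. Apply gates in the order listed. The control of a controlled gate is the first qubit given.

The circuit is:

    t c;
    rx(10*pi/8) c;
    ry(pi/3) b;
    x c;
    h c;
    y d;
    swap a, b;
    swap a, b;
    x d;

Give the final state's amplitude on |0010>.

The final state's coefficient on |0010> equals sqrt(6)*sqrt(sqrt(2) + 2)/8 + sqrt(6)*I*sqrt(2 - sqrt(2))/8.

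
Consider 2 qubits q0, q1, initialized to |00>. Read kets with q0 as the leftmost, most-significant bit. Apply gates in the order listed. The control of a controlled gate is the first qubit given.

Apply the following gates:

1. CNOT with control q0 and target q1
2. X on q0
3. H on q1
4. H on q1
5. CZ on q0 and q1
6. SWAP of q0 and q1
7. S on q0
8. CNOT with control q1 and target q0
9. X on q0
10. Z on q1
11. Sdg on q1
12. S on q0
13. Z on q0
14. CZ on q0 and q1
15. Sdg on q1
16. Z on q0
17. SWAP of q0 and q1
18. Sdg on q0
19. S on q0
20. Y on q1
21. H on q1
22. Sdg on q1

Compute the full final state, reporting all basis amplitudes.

The resulting statevector has amplitude 0 on |00>, 0 on |01>, sqrt(2)*I/2 on |10>, -sqrt(2)/2 on |11>. Key observation: the block from step 3 through step 4 cancels to the identity and can be dropped.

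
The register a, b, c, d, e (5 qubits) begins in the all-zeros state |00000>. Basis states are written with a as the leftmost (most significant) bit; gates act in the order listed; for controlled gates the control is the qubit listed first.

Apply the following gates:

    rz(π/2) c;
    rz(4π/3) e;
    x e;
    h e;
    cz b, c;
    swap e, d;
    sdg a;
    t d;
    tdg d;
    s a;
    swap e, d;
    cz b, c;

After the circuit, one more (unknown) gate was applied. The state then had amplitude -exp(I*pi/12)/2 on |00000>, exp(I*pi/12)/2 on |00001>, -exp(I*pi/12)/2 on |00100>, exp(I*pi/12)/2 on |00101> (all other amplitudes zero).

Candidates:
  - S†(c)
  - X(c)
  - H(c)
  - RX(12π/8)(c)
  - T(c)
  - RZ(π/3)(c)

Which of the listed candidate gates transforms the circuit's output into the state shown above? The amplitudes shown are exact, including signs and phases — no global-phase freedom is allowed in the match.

The applied gate was H(c). Key observation: gates 5-12 undo each other exactly, leaving only the rest of the circuit to track.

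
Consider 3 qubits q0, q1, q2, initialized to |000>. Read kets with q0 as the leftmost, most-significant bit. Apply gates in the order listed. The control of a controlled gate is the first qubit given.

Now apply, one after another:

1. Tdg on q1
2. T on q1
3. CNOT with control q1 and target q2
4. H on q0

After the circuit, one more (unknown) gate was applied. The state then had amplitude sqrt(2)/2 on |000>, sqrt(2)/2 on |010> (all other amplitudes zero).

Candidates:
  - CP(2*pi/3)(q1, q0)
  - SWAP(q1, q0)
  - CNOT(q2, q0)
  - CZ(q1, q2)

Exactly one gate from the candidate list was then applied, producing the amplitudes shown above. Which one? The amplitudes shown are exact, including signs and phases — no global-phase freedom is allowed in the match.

The unique candidate consistent with the amplitudes is SWAP(q1, q0).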